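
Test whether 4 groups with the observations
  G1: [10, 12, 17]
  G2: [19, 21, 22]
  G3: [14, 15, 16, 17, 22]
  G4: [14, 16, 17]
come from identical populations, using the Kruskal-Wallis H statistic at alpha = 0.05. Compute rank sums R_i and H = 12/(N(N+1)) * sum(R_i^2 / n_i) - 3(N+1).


Step 1: Combine all N = 14 observations and assign midranks.
sorted (value, group, rank): (10,G1,1), (12,G1,2), (14,G3,3.5), (14,G4,3.5), (15,G3,5), (16,G3,6.5), (16,G4,6.5), (17,G1,9), (17,G3,9), (17,G4,9), (19,G2,11), (21,G2,12), (22,G2,13.5), (22,G3,13.5)
Step 2: Sum ranks within each group.
R_1 = 12 (n_1 = 3)
R_2 = 36.5 (n_2 = 3)
R_3 = 37.5 (n_3 = 5)
R_4 = 19 (n_4 = 3)
Step 3: H = 12/(N(N+1)) * sum(R_i^2/n_i) - 3(N+1)
     = 12/(14*15) * (12^2/3 + 36.5^2/3 + 37.5^2/5 + 19^2/3) - 3*15
     = 0.057143 * 893.667 - 45
     = 6.066667.
Step 4: Ties present; correction factor C = 1 - 42/(14^3 - 14) = 0.984615. Corrected H = 6.066667 / 0.984615 = 6.161458.
Step 5: Under H0, H ~ chi^2(3); p-value = 0.104014.
Step 6: alpha = 0.05. fail to reject H0.

H = 6.1615, df = 3, p = 0.104014, fail to reject H0.


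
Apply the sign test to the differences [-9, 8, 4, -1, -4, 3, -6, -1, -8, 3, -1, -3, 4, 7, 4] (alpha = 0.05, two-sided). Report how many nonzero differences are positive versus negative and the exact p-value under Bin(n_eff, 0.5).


Step 1: Discard zero differences. Original n = 15; n_eff = number of nonzero differences = 15.
Nonzero differences (with sign): -9, +8, +4, -1, -4, +3, -6, -1, -8, +3, -1, -3, +4, +7, +4
Step 2: Count signs: positive = 7, negative = 8.
Step 3: Under H0: P(positive) = 0.5, so the number of positives S ~ Bin(15, 0.5).
Step 4: Two-sided exact p-value = sum of Bin(15,0.5) probabilities at or below the observed probability = 1.000000.
Step 5: alpha = 0.05. fail to reject H0.

n_eff = 15, pos = 7, neg = 8, p = 1.000000, fail to reject H0.


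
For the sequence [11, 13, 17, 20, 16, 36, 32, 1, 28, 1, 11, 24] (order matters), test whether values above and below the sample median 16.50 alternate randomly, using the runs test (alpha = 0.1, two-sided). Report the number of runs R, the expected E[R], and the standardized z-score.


Step 1: Compute median = 16.50; label A = above, B = below.
Labels in order: BBAABAABABBA  (n_A = 6, n_B = 6)
Step 2: Count runs R = 8.
Step 3: Under H0 (random ordering), E[R] = 2*n_A*n_B/(n_A+n_B) + 1 = 2*6*6/12 + 1 = 7.0000.
        Var[R] = 2*n_A*n_B*(2*n_A*n_B - n_A - n_B) / ((n_A+n_B)^2 * (n_A+n_B-1)) = 4320/1584 = 2.7273.
        SD[R] = 1.6514.
Step 4: Continuity-corrected z = (R - 0.5 - E[R]) / SD[R] = (8 - 0.5 - 7.0000) / 1.6514 = 0.3028.
Step 5: Two-sided p-value via normal approximation = 2*(1 - Phi(|z|)) = 0.762069.
Step 6: alpha = 0.1. fail to reject H0.

R = 8, z = 0.3028, p = 0.762069, fail to reject H0.


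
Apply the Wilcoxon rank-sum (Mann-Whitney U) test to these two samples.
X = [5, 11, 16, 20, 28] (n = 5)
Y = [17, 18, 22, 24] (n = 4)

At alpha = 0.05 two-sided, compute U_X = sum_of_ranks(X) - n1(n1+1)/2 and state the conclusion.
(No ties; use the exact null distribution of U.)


Step 1: Combine and sort all 9 observations; assign midranks.
sorted (value, group): (5,X), (11,X), (16,X), (17,Y), (18,Y), (20,X), (22,Y), (24,Y), (28,X)
ranks: 5->1, 11->2, 16->3, 17->4, 18->5, 20->6, 22->7, 24->8, 28->9
Step 2: Rank sum for X: R1 = 1 + 2 + 3 + 6 + 9 = 21.
Step 3: U_X = R1 - n1(n1+1)/2 = 21 - 5*6/2 = 21 - 15 = 6.
       U_Y = n1*n2 - U_X = 20 - 6 = 14.
Step 4: No ties, so the exact null distribution of U (based on enumerating the C(9,5) = 126 equally likely rank assignments) gives the two-sided p-value.
Step 5: p-value = 0.412698; compare to alpha = 0.05. fail to reject H0.

U_X = 6, p = 0.412698, fail to reject H0 at alpha = 0.05.


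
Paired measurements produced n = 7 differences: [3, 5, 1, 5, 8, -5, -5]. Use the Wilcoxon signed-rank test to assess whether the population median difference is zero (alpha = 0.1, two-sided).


Step 1: Drop any zero differences (none here) and take |d_i|.
|d| = [3, 5, 1, 5, 8, 5, 5]
Step 2: Midrank |d_i| (ties get averaged ranks).
ranks: |3|->2, |5|->4.5, |1|->1, |5|->4.5, |8|->7, |5|->4.5, |5|->4.5
Step 3: Attach original signs; sum ranks with positive sign and with negative sign.
W+ = 2 + 4.5 + 1 + 4.5 + 7 = 19
W- = 4.5 + 4.5 = 9
(Check: W+ + W- = 28 should equal n(n+1)/2 = 28.)
Step 4: Test statistic W = min(W+, W-) = 9.
Step 5: Ties in |d|, so use the tie-corrected normal approximation.
        E[W] = n(n+1)/4 = 7*8/4 = 14.
        Tie groups: |d|=5 (t=4); sum(t^3 - t) = 60.
        Var[W] = n(n+1)(2n+1)/24 - sum(t^3-t)/48 = 840/24 - 60/48 = 33.75.
        z = (W - E[W]) / sqrt(Var[W]) = (9 - 14) / 5.8095 = -0.8607.
        Two-sided p = 2*Phi(z) = 0.389424.
Step 6: alpha = 0.1. fail to reject H0.

W+ = 19, W- = 9, W = min = 9, p = 0.389424, fail to reject H0.


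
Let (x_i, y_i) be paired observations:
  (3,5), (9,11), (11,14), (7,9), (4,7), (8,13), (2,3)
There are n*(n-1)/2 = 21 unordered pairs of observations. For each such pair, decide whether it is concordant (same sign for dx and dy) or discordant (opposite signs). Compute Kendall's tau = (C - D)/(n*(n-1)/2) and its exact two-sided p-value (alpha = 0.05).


Step 1: Enumerate the 21 unordered pairs (i,j) with i<j and classify each by sign(x_j-x_i) * sign(y_j-y_i).
  (1,2):dx=+6,dy=+6->C; (1,3):dx=+8,dy=+9->C; (1,4):dx=+4,dy=+4->C; (1,5):dx=+1,dy=+2->C
  (1,6):dx=+5,dy=+8->C; (1,7):dx=-1,dy=-2->C; (2,3):dx=+2,dy=+3->C; (2,4):dx=-2,dy=-2->C
  (2,5):dx=-5,dy=-4->C; (2,6):dx=-1,dy=+2->D; (2,7):dx=-7,dy=-8->C; (3,4):dx=-4,dy=-5->C
  (3,5):dx=-7,dy=-7->C; (3,6):dx=-3,dy=-1->C; (3,7):dx=-9,dy=-11->C; (4,5):dx=-3,dy=-2->C
  (4,6):dx=+1,dy=+4->C; (4,7):dx=-5,dy=-6->C; (5,6):dx=+4,dy=+6->C; (5,7):dx=-2,dy=-4->C
  (6,7):dx=-6,dy=-10->C
Step 2: C = 20, D = 1, total pairs = 21.
Step 3: tau = (C - D)/(n(n-1)/2) = (20 - 1)/21 = 0.904762.
Step 4: Exact two-sided p-value (enumerate n! = 5040 permutations of y under H0): p = 0.002778.
Step 5: alpha = 0.05. reject H0.

tau_b = 0.9048 (C=20, D=1), p = 0.002778, reject H0.


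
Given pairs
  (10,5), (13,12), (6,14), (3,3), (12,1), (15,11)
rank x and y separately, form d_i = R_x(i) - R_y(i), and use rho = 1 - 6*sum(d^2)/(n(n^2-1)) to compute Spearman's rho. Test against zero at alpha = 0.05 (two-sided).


Step 1: Rank x and y separately (midranks; no ties here).
rank(x): 10->3, 13->5, 6->2, 3->1, 12->4, 15->6
rank(y): 5->3, 12->5, 14->6, 3->2, 1->1, 11->4
Step 2: d_i = R_x(i) - R_y(i); compute d_i^2.
  (3-3)^2=0, (5-5)^2=0, (2-6)^2=16, (1-2)^2=1, (4-1)^2=9, (6-4)^2=4
sum(d^2) = 30.
Step 3: rho = 1 - 6*30 / (6*(6^2 - 1)) = 1 - 180/210 = 0.142857.
Step 4: Under H0, t = rho * sqrt((n-2)/(1-rho^2)) = 0.2887 ~ t(4).
Step 5: Two-sided p-value from the t-distribution with 4 df = 0.787172.
Step 6: alpha = 0.05. fail to reject H0.

rho = 0.1429, p = 0.787172, fail to reject H0 at alpha = 0.05.


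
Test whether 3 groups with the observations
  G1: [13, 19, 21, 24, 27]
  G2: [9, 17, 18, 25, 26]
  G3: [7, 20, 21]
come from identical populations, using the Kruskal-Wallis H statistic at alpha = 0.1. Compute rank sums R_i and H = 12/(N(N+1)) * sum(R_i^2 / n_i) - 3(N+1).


Step 1: Combine all N = 13 observations and assign midranks.
sorted (value, group, rank): (7,G3,1), (9,G2,2), (13,G1,3), (17,G2,4), (18,G2,5), (19,G1,6), (20,G3,7), (21,G1,8.5), (21,G3,8.5), (24,G1,10), (25,G2,11), (26,G2,12), (27,G1,13)
Step 2: Sum ranks within each group.
R_1 = 40.5 (n_1 = 5)
R_2 = 34 (n_2 = 5)
R_3 = 16.5 (n_3 = 3)
Step 3: H = 12/(N(N+1)) * sum(R_i^2/n_i) - 3(N+1)
     = 12/(13*14) * (40.5^2/5 + 34^2/5 + 16.5^2/3) - 3*14
     = 0.065934 * 650 - 42
     = 0.857143.
Step 4: Ties present; correction factor C = 1 - 6/(13^3 - 13) = 0.997253. Corrected H = 0.857143 / 0.997253 = 0.859504.
Step 5: Under H0, H ~ chi^2(2); p-value = 0.650670.
Step 6: alpha = 0.1. fail to reject H0.

H = 0.8595, df = 2, p = 0.650670, fail to reject H0.


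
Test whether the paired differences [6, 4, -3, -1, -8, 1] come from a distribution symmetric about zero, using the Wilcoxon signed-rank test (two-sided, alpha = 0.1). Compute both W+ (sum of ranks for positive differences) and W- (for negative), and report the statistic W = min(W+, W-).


Step 1: Drop any zero differences (none here) and take |d_i|.
|d| = [6, 4, 3, 1, 8, 1]
Step 2: Midrank |d_i| (ties get averaged ranks).
ranks: |6|->5, |4|->4, |3|->3, |1|->1.5, |8|->6, |1|->1.5
Step 3: Attach original signs; sum ranks with positive sign and with negative sign.
W+ = 5 + 4 + 1.5 = 10.5
W- = 3 + 1.5 + 6 = 10.5
(Check: W+ + W- = 21 should equal n(n+1)/2 = 21.)
Step 4: Test statistic W = min(W+, W-) = 10.5.
Step 5: Ties in |d|, so use the tie-corrected normal approximation.
        E[W] = n(n+1)/4 = 6*7/4 = 10.5.
        Tie groups: |d|=1 (t=2); sum(t^3 - t) = 6.
        Var[W] = n(n+1)(2n+1)/24 - sum(t^3-t)/48 = 546/24 - 6/48 = 22.625.
        z = (W - E[W]) / sqrt(Var[W]) = (10.5 - 10.5) / 4.7566 = 0.0000.
        Two-sided p = 2*Phi(z) = 1.000000.
Step 6: alpha = 0.1. fail to reject H0.

W+ = 10.5, W- = 10.5, W = min = 10.5, p = 1.000000, fail to reject H0.


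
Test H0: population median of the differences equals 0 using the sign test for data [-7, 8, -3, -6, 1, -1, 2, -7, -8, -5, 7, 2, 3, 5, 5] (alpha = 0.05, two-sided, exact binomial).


Step 1: Discard zero differences. Original n = 15; n_eff = number of nonzero differences = 15.
Nonzero differences (with sign): -7, +8, -3, -6, +1, -1, +2, -7, -8, -5, +7, +2, +3, +5, +5
Step 2: Count signs: positive = 8, negative = 7.
Step 3: Under H0: P(positive) = 0.5, so the number of positives S ~ Bin(15, 0.5).
Step 4: Two-sided exact p-value = sum of Bin(15,0.5) probabilities at or below the observed probability = 1.000000.
Step 5: alpha = 0.05. fail to reject H0.

n_eff = 15, pos = 8, neg = 7, p = 1.000000, fail to reject H0.


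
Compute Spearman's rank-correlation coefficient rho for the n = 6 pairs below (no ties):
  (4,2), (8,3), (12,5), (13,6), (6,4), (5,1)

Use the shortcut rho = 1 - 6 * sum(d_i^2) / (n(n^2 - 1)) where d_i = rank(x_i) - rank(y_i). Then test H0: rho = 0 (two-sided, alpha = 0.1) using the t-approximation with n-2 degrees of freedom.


Step 1: Rank x and y separately (midranks; no ties here).
rank(x): 4->1, 8->4, 12->5, 13->6, 6->3, 5->2
rank(y): 2->2, 3->3, 5->5, 6->6, 4->4, 1->1
Step 2: d_i = R_x(i) - R_y(i); compute d_i^2.
  (1-2)^2=1, (4-3)^2=1, (5-5)^2=0, (6-6)^2=0, (3-4)^2=1, (2-1)^2=1
sum(d^2) = 4.
Step 3: rho = 1 - 6*4 / (6*(6^2 - 1)) = 1 - 24/210 = 0.885714.
Step 4: Under H0, t = rho * sqrt((n-2)/(1-rho^2)) = 3.8158 ~ t(4).
Step 5: Two-sided p-value from the t-distribution with 4 df = 0.018845.
Step 6: alpha = 0.1. reject H0.

rho = 0.8857, p = 0.018845, reject H0 at alpha = 0.1.


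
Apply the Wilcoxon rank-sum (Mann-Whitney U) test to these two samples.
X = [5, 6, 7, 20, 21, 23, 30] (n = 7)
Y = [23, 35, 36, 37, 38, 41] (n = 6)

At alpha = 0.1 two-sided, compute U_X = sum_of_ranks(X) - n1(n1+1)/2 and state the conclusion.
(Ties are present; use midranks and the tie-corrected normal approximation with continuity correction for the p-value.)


Step 1: Combine and sort all 13 observations; assign midranks.
sorted (value, group): (5,X), (6,X), (7,X), (20,X), (21,X), (23,X), (23,Y), (30,X), (35,Y), (36,Y), (37,Y), (38,Y), (41,Y)
ranks: 5->1, 6->2, 7->3, 20->4, 21->5, 23->6.5, 23->6.5, 30->8, 35->9, 36->10, 37->11, 38->12, 41->13
Step 2: Rank sum for X: R1 = 1 + 2 + 3 + 4 + 5 + 6.5 + 8 = 29.5.
Step 3: U_X = R1 - n1(n1+1)/2 = 29.5 - 7*8/2 = 29.5 - 28 = 1.5.
       U_Y = n1*n2 - U_X = 42 - 1.5 = 40.5.
Step 4: Ties are present, so use the tie-corrected normal approximation (with continuity correction) for the p-value.
Step 5: p-value = 0.006567; compare to alpha = 0.1. reject H0.

U_X = 1.5, p = 0.006567, reject H0 at alpha = 0.1.


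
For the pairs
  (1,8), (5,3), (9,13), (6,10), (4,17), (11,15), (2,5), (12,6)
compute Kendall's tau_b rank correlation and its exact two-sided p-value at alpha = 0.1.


Step 1: Enumerate the 28 unordered pairs (i,j) with i<j and classify each by sign(x_j-x_i) * sign(y_j-y_i).
  (1,2):dx=+4,dy=-5->D; (1,3):dx=+8,dy=+5->C; (1,4):dx=+5,dy=+2->C; (1,5):dx=+3,dy=+9->C
  (1,6):dx=+10,dy=+7->C; (1,7):dx=+1,dy=-3->D; (1,8):dx=+11,dy=-2->D; (2,3):dx=+4,dy=+10->C
  (2,4):dx=+1,dy=+7->C; (2,5):dx=-1,dy=+14->D; (2,6):dx=+6,dy=+12->C; (2,7):dx=-3,dy=+2->D
  (2,8):dx=+7,dy=+3->C; (3,4):dx=-3,dy=-3->C; (3,5):dx=-5,dy=+4->D; (3,6):dx=+2,dy=+2->C
  (3,7):dx=-7,dy=-8->C; (3,8):dx=+3,dy=-7->D; (4,5):dx=-2,dy=+7->D; (4,6):dx=+5,dy=+5->C
  (4,7):dx=-4,dy=-5->C; (4,8):dx=+6,dy=-4->D; (5,6):dx=+7,dy=-2->D; (5,7):dx=-2,dy=-12->C
  (5,8):dx=+8,dy=-11->D; (6,7):dx=-9,dy=-10->C; (6,8):dx=+1,dy=-9->D; (7,8):dx=+10,dy=+1->C
Step 2: C = 16, D = 12, total pairs = 28.
Step 3: tau = (C - D)/(n(n-1)/2) = (16 - 12)/28 = 0.142857.
Step 4: Exact two-sided p-value (enumerate n! = 40320 permutations of y under H0): p = 0.719544.
Step 5: alpha = 0.1. fail to reject H0.

tau_b = 0.1429 (C=16, D=12), p = 0.719544, fail to reject H0.


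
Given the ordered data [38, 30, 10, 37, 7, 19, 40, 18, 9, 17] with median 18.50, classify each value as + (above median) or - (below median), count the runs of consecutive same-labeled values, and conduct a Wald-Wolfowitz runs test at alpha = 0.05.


Step 1: Compute median = 18.50; label A = above, B = below.
Labels in order: AABABAABBB  (n_A = 5, n_B = 5)
Step 2: Count runs R = 6.
Step 3: Under H0 (random ordering), E[R] = 2*n_A*n_B/(n_A+n_B) + 1 = 2*5*5/10 + 1 = 6.0000.
        Var[R] = 2*n_A*n_B*(2*n_A*n_B - n_A - n_B) / ((n_A+n_B)^2 * (n_A+n_B-1)) = 2000/900 = 2.2222.
        SD[R] = 1.4907.
Step 4: R = E[R], so z = 0 with no continuity correction.
Step 5: Two-sided p-value via normal approximation = 2*(1 - Phi(|z|)) = 1.000000.
Step 6: alpha = 0.05. fail to reject H0.

R = 6, z = 0.0000, p = 1.000000, fail to reject H0.


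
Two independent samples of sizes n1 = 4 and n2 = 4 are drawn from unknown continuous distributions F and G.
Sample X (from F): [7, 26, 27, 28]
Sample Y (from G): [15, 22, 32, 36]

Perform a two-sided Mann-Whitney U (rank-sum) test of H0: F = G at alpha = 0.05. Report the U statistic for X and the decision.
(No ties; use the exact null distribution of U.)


Step 1: Combine and sort all 8 observations; assign midranks.
sorted (value, group): (7,X), (15,Y), (22,Y), (26,X), (27,X), (28,X), (32,Y), (36,Y)
ranks: 7->1, 15->2, 22->3, 26->4, 27->5, 28->6, 32->7, 36->8
Step 2: Rank sum for X: R1 = 1 + 4 + 5 + 6 = 16.
Step 3: U_X = R1 - n1(n1+1)/2 = 16 - 4*5/2 = 16 - 10 = 6.
       U_Y = n1*n2 - U_X = 16 - 6 = 10.
Step 4: No ties, so the exact null distribution of U (based on enumerating the C(8,4) = 70 equally likely rank assignments) gives the two-sided p-value.
Step 5: p-value = 0.685714; compare to alpha = 0.05. fail to reject H0.

U_X = 6, p = 0.685714, fail to reject H0 at alpha = 0.05.


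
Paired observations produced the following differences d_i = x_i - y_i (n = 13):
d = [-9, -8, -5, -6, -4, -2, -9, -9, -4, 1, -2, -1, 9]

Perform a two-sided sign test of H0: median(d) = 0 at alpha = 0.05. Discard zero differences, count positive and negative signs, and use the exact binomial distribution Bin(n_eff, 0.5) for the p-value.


Step 1: Discard zero differences. Original n = 13; n_eff = number of nonzero differences = 13.
Nonzero differences (with sign): -9, -8, -5, -6, -4, -2, -9, -9, -4, +1, -2, -1, +9
Step 2: Count signs: positive = 2, negative = 11.
Step 3: Under H0: P(positive) = 0.5, so the number of positives S ~ Bin(13, 0.5).
Step 4: Two-sided exact p-value = sum of Bin(13,0.5) probabilities at or below the observed probability = 0.022461.
Step 5: alpha = 0.05. reject H0.

n_eff = 13, pos = 2, neg = 11, p = 0.022461, reject H0.


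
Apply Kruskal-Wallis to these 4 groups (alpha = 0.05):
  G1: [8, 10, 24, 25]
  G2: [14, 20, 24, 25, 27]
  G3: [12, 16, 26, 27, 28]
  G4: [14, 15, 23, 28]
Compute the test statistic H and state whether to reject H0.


Step 1: Combine all N = 18 observations and assign midranks.
sorted (value, group, rank): (8,G1,1), (10,G1,2), (12,G3,3), (14,G2,4.5), (14,G4,4.5), (15,G4,6), (16,G3,7), (20,G2,8), (23,G4,9), (24,G1,10.5), (24,G2,10.5), (25,G1,12.5), (25,G2,12.5), (26,G3,14), (27,G2,15.5), (27,G3,15.5), (28,G3,17.5), (28,G4,17.5)
Step 2: Sum ranks within each group.
R_1 = 26 (n_1 = 4)
R_2 = 51 (n_2 = 5)
R_3 = 57 (n_3 = 5)
R_4 = 37 (n_4 = 4)
Step 3: H = 12/(N(N+1)) * sum(R_i^2/n_i) - 3(N+1)
     = 12/(18*19) * (26^2/4 + 51^2/5 + 57^2/5 + 37^2/4) - 3*19
     = 0.035088 * 1681.25 - 57
     = 1.991228.
Step 4: Ties present; correction factor C = 1 - 30/(18^3 - 18) = 0.994840. Corrected H = 1.991228 / 0.994840 = 2.001556.
Step 5: Under H0, H ~ chi^2(3); p-value = 0.572084.
Step 6: alpha = 0.05. fail to reject H0.

H = 2.0016, df = 3, p = 0.572084, fail to reject H0.


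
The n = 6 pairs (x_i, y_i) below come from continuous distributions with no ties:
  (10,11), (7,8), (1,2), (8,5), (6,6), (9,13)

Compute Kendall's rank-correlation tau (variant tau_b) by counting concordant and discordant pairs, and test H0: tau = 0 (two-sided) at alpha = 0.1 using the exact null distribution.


Step 1: Enumerate the 15 unordered pairs (i,j) with i<j and classify each by sign(x_j-x_i) * sign(y_j-y_i).
  (1,2):dx=-3,dy=-3->C; (1,3):dx=-9,dy=-9->C; (1,4):dx=-2,dy=-6->C; (1,5):dx=-4,dy=-5->C
  (1,6):dx=-1,dy=+2->D; (2,3):dx=-6,dy=-6->C; (2,4):dx=+1,dy=-3->D; (2,5):dx=-1,dy=-2->C
  (2,6):dx=+2,dy=+5->C; (3,4):dx=+7,dy=+3->C; (3,5):dx=+5,dy=+4->C; (3,6):dx=+8,dy=+11->C
  (4,5):dx=-2,dy=+1->D; (4,6):dx=+1,dy=+8->C; (5,6):dx=+3,dy=+7->C
Step 2: C = 12, D = 3, total pairs = 15.
Step 3: tau = (C - D)/(n(n-1)/2) = (12 - 3)/15 = 0.600000.
Step 4: Exact two-sided p-value (enumerate n! = 720 permutations of y under H0): p = 0.136111.
Step 5: alpha = 0.1. fail to reject H0.

tau_b = 0.6000 (C=12, D=3), p = 0.136111, fail to reject H0.


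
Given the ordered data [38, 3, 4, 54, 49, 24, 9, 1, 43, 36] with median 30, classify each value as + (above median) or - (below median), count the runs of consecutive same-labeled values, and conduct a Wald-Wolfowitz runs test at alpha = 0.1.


Step 1: Compute median = 30; label A = above, B = below.
Labels in order: ABBAABBBAA  (n_A = 5, n_B = 5)
Step 2: Count runs R = 5.
Step 3: Under H0 (random ordering), E[R] = 2*n_A*n_B/(n_A+n_B) + 1 = 2*5*5/10 + 1 = 6.0000.
        Var[R] = 2*n_A*n_B*(2*n_A*n_B - n_A - n_B) / ((n_A+n_B)^2 * (n_A+n_B-1)) = 2000/900 = 2.2222.
        SD[R] = 1.4907.
Step 4: Continuity-corrected z = (R + 0.5 - E[R]) / SD[R] = (5 + 0.5 - 6.0000) / 1.4907 = -0.3354.
Step 5: Two-sided p-value via normal approximation = 2*(1 - Phi(|z|)) = 0.737316.
Step 6: alpha = 0.1. fail to reject H0.

R = 5, z = -0.3354, p = 0.737316, fail to reject H0.


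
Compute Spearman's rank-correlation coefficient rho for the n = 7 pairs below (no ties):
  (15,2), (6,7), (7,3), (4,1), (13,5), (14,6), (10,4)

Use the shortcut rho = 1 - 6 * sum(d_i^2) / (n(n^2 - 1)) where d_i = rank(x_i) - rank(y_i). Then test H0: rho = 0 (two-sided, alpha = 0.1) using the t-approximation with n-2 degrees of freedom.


Step 1: Rank x and y separately (midranks; no ties here).
rank(x): 15->7, 6->2, 7->3, 4->1, 13->5, 14->6, 10->4
rank(y): 2->2, 7->7, 3->3, 1->1, 5->5, 6->6, 4->4
Step 2: d_i = R_x(i) - R_y(i); compute d_i^2.
  (7-2)^2=25, (2-7)^2=25, (3-3)^2=0, (1-1)^2=0, (5-5)^2=0, (6-6)^2=0, (4-4)^2=0
sum(d^2) = 50.
Step 3: rho = 1 - 6*50 / (7*(7^2 - 1)) = 1 - 300/336 = 0.107143.
Step 4: Under H0, t = rho * sqrt((n-2)/(1-rho^2)) = 0.2410 ~ t(5).
Step 5: Two-sided p-value from the t-distribution with 5 df = 0.819151.
Step 6: alpha = 0.1. fail to reject H0.

rho = 0.1071, p = 0.819151, fail to reject H0 at alpha = 0.1.


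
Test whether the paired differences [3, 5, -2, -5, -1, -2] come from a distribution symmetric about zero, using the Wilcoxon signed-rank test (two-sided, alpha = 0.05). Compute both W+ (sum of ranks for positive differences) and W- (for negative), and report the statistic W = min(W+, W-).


Step 1: Drop any zero differences (none here) and take |d_i|.
|d| = [3, 5, 2, 5, 1, 2]
Step 2: Midrank |d_i| (ties get averaged ranks).
ranks: |3|->4, |5|->5.5, |2|->2.5, |5|->5.5, |1|->1, |2|->2.5
Step 3: Attach original signs; sum ranks with positive sign and with negative sign.
W+ = 4 + 5.5 = 9.5
W- = 2.5 + 5.5 + 1 + 2.5 = 11.5
(Check: W+ + W- = 21 should equal n(n+1)/2 = 21.)
Step 4: Test statistic W = min(W+, W-) = 9.5.
Step 5: Ties in |d|, so use the tie-corrected normal approximation.
        E[W] = n(n+1)/4 = 6*7/4 = 10.5.
        Tie groups: |d|=2 (t=2), |d|=5 (t=2); sum(t^3 - t) = 12.
        Var[W] = n(n+1)(2n+1)/24 - sum(t^3-t)/48 = 546/24 - 12/48 = 22.5.
        z = (W - E[W]) / sqrt(Var[W]) = (9.5 - 10.5) / 4.7434 = -0.2108.
        Two-sided p = 2*Phi(z) = 0.833029.
Step 6: alpha = 0.05. fail to reject H0.

W+ = 9.5, W- = 11.5, W = min = 9.5, p = 0.833029, fail to reject H0.


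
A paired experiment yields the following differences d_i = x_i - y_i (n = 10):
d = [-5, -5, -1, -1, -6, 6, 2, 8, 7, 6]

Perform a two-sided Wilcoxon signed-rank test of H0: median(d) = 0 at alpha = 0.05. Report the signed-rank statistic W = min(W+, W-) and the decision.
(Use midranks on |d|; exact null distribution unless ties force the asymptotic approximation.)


Step 1: Drop any zero differences (none here) and take |d_i|.
|d| = [5, 5, 1, 1, 6, 6, 2, 8, 7, 6]
Step 2: Midrank |d_i| (ties get averaged ranks).
ranks: |5|->4.5, |5|->4.5, |1|->1.5, |1|->1.5, |6|->7, |6|->7, |2|->3, |8|->10, |7|->9, |6|->7
Step 3: Attach original signs; sum ranks with positive sign and with negative sign.
W+ = 7 + 3 + 10 + 9 + 7 = 36
W- = 4.5 + 4.5 + 1.5 + 1.5 + 7 = 19
(Check: W+ + W- = 55 should equal n(n+1)/2 = 55.)
Step 4: Test statistic W = min(W+, W-) = 19.
Step 5: Ties in |d|, so use the tie-corrected normal approximation.
        E[W] = n(n+1)/4 = 10*11/4 = 27.5.
        Tie groups: |d|=1 (t=2), |d|=5 (t=2), |d|=6 (t=3); sum(t^3 - t) = 36.
        Var[W] = n(n+1)(2n+1)/24 - sum(t^3-t)/48 = 2310/24 - 36/48 = 95.5.
        z = (W - E[W]) / sqrt(Var[W]) = (19 - 27.5) / 9.7724 = -0.8698.
        Two-sided p = 2*Phi(z) = 0.384412.
Step 6: alpha = 0.05. fail to reject H0.

W+ = 36, W- = 19, W = min = 19, p = 0.384412, fail to reject H0.


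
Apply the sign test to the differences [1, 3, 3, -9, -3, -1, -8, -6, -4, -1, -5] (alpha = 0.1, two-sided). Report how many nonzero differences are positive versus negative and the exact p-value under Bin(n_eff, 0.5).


Step 1: Discard zero differences. Original n = 11; n_eff = number of nonzero differences = 11.
Nonzero differences (with sign): +1, +3, +3, -9, -3, -1, -8, -6, -4, -1, -5
Step 2: Count signs: positive = 3, negative = 8.
Step 3: Under H0: P(positive) = 0.5, so the number of positives S ~ Bin(11, 0.5).
Step 4: Two-sided exact p-value = sum of Bin(11,0.5) probabilities at or below the observed probability = 0.226562.
Step 5: alpha = 0.1. fail to reject H0.

n_eff = 11, pos = 3, neg = 8, p = 0.226562, fail to reject H0.


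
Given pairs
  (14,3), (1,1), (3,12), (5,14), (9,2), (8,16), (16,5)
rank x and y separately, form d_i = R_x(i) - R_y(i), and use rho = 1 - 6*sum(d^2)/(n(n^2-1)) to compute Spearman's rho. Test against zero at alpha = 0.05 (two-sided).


Step 1: Rank x and y separately (midranks; no ties here).
rank(x): 14->6, 1->1, 3->2, 5->3, 9->5, 8->4, 16->7
rank(y): 3->3, 1->1, 12->5, 14->6, 2->2, 16->7, 5->4
Step 2: d_i = R_x(i) - R_y(i); compute d_i^2.
  (6-3)^2=9, (1-1)^2=0, (2-5)^2=9, (3-6)^2=9, (5-2)^2=9, (4-7)^2=9, (7-4)^2=9
sum(d^2) = 54.
Step 3: rho = 1 - 6*54 / (7*(7^2 - 1)) = 1 - 324/336 = 0.035714.
Step 4: Under H0, t = rho * sqrt((n-2)/(1-rho^2)) = 0.0799 ~ t(5).
Step 5: Two-sided p-value from the t-distribution with 5 df = 0.939408.
Step 6: alpha = 0.05. fail to reject H0.

rho = 0.0357, p = 0.939408, fail to reject H0 at alpha = 0.05.


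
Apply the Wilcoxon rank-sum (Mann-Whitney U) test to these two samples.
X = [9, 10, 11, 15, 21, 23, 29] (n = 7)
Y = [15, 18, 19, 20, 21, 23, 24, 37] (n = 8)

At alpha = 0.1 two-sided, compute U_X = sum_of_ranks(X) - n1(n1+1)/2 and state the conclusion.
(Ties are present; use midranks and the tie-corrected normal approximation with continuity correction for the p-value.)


Step 1: Combine and sort all 15 observations; assign midranks.
sorted (value, group): (9,X), (10,X), (11,X), (15,X), (15,Y), (18,Y), (19,Y), (20,Y), (21,X), (21,Y), (23,X), (23,Y), (24,Y), (29,X), (37,Y)
ranks: 9->1, 10->2, 11->3, 15->4.5, 15->4.5, 18->6, 19->7, 20->8, 21->9.5, 21->9.5, 23->11.5, 23->11.5, 24->13, 29->14, 37->15
Step 2: Rank sum for X: R1 = 1 + 2 + 3 + 4.5 + 9.5 + 11.5 + 14 = 45.5.
Step 3: U_X = R1 - n1(n1+1)/2 = 45.5 - 7*8/2 = 45.5 - 28 = 17.5.
       U_Y = n1*n2 - U_X = 56 - 17.5 = 38.5.
Step 4: Ties are present, so use the tie-corrected normal approximation (with continuity correction) for the p-value.
Step 5: p-value = 0.245891; compare to alpha = 0.1. fail to reject H0.

U_X = 17.5, p = 0.245891, fail to reject H0 at alpha = 0.1.


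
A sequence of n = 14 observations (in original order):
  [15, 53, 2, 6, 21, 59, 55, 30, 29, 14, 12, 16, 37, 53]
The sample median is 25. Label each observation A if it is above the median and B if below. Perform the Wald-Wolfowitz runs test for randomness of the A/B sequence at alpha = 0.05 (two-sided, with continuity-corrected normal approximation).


Step 1: Compute median = 25; label A = above, B = below.
Labels in order: BABBBAAAABBBAA  (n_A = 7, n_B = 7)
Step 2: Count runs R = 6.
Step 3: Under H0 (random ordering), E[R] = 2*n_A*n_B/(n_A+n_B) + 1 = 2*7*7/14 + 1 = 8.0000.
        Var[R] = 2*n_A*n_B*(2*n_A*n_B - n_A - n_B) / ((n_A+n_B)^2 * (n_A+n_B-1)) = 8232/2548 = 3.2308.
        SD[R] = 1.7974.
Step 4: Continuity-corrected z = (R + 0.5 - E[R]) / SD[R] = (6 + 0.5 - 8.0000) / 1.7974 = -0.8345.
Step 5: Two-sided p-value via normal approximation = 2*(1 - Phi(|z|)) = 0.403986.
Step 6: alpha = 0.05. fail to reject H0.

R = 6, z = -0.8345, p = 0.403986, fail to reject H0.


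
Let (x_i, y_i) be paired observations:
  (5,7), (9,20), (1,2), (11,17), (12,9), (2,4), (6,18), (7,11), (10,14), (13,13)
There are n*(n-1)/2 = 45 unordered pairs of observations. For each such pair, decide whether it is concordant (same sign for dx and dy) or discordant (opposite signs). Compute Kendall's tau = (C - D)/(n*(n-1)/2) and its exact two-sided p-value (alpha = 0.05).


Step 1: Enumerate the 45 unordered pairs (i,j) with i<j and classify each by sign(x_j-x_i) * sign(y_j-y_i).
  (1,2):dx=+4,dy=+13->C; (1,3):dx=-4,dy=-5->C; (1,4):dx=+6,dy=+10->C; (1,5):dx=+7,dy=+2->C
  (1,6):dx=-3,dy=-3->C; (1,7):dx=+1,dy=+11->C; (1,8):dx=+2,dy=+4->C; (1,9):dx=+5,dy=+7->C
  (1,10):dx=+8,dy=+6->C; (2,3):dx=-8,dy=-18->C; (2,4):dx=+2,dy=-3->D; (2,5):dx=+3,dy=-11->D
  (2,6):dx=-7,dy=-16->C; (2,7):dx=-3,dy=-2->C; (2,8):dx=-2,dy=-9->C; (2,9):dx=+1,dy=-6->D
  (2,10):dx=+4,dy=-7->D; (3,4):dx=+10,dy=+15->C; (3,5):dx=+11,dy=+7->C; (3,6):dx=+1,dy=+2->C
  (3,7):dx=+5,dy=+16->C; (3,8):dx=+6,dy=+9->C; (3,9):dx=+9,dy=+12->C; (3,10):dx=+12,dy=+11->C
  (4,5):dx=+1,dy=-8->D; (4,6):dx=-9,dy=-13->C; (4,7):dx=-5,dy=+1->D; (4,8):dx=-4,dy=-6->C
  (4,9):dx=-1,dy=-3->C; (4,10):dx=+2,dy=-4->D; (5,6):dx=-10,dy=-5->C; (5,7):dx=-6,dy=+9->D
  (5,8):dx=-5,dy=+2->D; (5,9):dx=-2,dy=+5->D; (5,10):dx=+1,dy=+4->C; (6,7):dx=+4,dy=+14->C
  (6,8):dx=+5,dy=+7->C; (6,9):dx=+8,dy=+10->C; (6,10):dx=+11,dy=+9->C; (7,8):dx=+1,dy=-7->D
  (7,9):dx=+4,dy=-4->D; (7,10):dx=+7,dy=-5->D; (8,9):dx=+3,dy=+3->C; (8,10):dx=+6,dy=+2->C
  (9,10):dx=+3,dy=-1->D
Step 2: C = 31, D = 14, total pairs = 45.
Step 3: tau = (C - D)/(n(n-1)/2) = (31 - 14)/45 = 0.377778.
Step 4: Exact two-sided p-value (enumerate n! = 3628800 permutations of y under H0): p = 0.155742.
Step 5: alpha = 0.05. fail to reject H0.

tau_b = 0.3778 (C=31, D=14), p = 0.155742, fail to reject H0.


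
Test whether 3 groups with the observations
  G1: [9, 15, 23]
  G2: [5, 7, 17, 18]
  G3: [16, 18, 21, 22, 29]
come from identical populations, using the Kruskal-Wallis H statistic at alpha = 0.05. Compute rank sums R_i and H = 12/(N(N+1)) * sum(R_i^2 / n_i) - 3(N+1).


Step 1: Combine all N = 12 observations and assign midranks.
sorted (value, group, rank): (5,G2,1), (7,G2,2), (9,G1,3), (15,G1,4), (16,G3,5), (17,G2,6), (18,G2,7.5), (18,G3,7.5), (21,G3,9), (22,G3,10), (23,G1,11), (29,G3,12)
Step 2: Sum ranks within each group.
R_1 = 18 (n_1 = 3)
R_2 = 16.5 (n_2 = 4)
R_3 = 43.5 (n_3 = 5)
Step 3: H = 12/(N(N+1)) * sum(R_i^2/n_i) - 3(N+1)
     = 12/(12*13) * (18^2/3 + 16.5^2/4 + 43.5^2/5) - 3*13
     = 0.076923 * 554.513 - 39
     = 3.654808.
Step 4: Ties present; correction factor C = 1 - 6/(12^3 - 12) = 0.996503. Corrected H = 3.654808 / 0.996503 = 3.667632.
Step 5: Under H0, H ~ chi^2(2); p-value = 0.159803.
Step 6: alpha = 0.05. fail to reject H0.

H = 3.6676, df = 2, p = 0.159803, fail to reject H0.


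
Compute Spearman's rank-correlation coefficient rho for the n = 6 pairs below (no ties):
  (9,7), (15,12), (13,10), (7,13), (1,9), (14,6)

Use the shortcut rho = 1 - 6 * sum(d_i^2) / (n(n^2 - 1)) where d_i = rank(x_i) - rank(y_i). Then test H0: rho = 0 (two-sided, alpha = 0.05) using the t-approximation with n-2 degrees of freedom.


Step 1: Rank x and y separately (midranks; no ties here).
rank(x): 9->3, 15->6, 13->4, 7->2, 1->1, 14->5
rank(y): 7->2, 12->5, 10->4, 13->6, 9->3, 6->1
Step 2: d_i = R_x(i) - R_y(i); compute d_i^2.
  (3-2)^2=1, (6-5)^2=1, (4-4)^2=0, (2-6)^2=16, (1-3)^2=4, (5-1)^2=16
sum(d^2) = 38.
Step 3: rho = 1 - 6*38 / (6*(6^2 - 1)) = 1 - 228/210 = -0.085714.
Step 4: Under H0, t = rho * sqrt((n-2)/(1-rho^2)) = -0.1721 ~ t(4).
Step 5: Two-sided p-value from the t-distribution with 4 df = 0.871743.
Step 6: alpha = 0.05. fail to reject H0.

rho = -0.0857, p = 0.871743, fail to reject H0 at alpha = 0.05.


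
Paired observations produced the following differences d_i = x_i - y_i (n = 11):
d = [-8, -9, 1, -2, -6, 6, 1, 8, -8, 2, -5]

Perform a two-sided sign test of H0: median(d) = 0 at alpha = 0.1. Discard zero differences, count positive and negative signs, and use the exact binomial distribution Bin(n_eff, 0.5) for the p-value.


Step 1: Discard zero differences. Original n = 11; n_eff = number of nonzero differences = 11.
Nonzero differences (with sign): -8, -9, +1, -2, -6, +6, +1, +8, -8, +2, -5
Step 2: Count signs: positive = 5, negative = 6.
Step 3: Under H0: P(positive) = 0.5, so the number of positives S ~ Bin(11, 0.5).
Step 4: Two-sided exact p-value = sum of Bin(11,0.5) probabilities at or below the observed probability = 1.000000.
Step 5: alpha = 0.1. fail to reject H0.

n_eff = 11, pos = 5, neg = 6, p = 1.000000, fail to reject H0.


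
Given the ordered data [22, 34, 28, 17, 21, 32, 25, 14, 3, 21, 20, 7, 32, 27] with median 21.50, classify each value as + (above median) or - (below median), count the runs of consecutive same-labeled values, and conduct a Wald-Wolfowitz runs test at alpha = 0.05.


Step 1: Compute median = 21.50; label A = above, B = below.
Labels in order: AAABBAABBBBBAA  (n_A = 7, n_B = 7)
Step 2: Count runs R = 5.
Step 3: Under H0 (random ordering), E[R] = 2*n_A*n_B/(n_A+n_B) + 1 = 2*7*7/14 + 1 = 8.0000.
        Var[R] = 2*n_A*n_B*(2*n_A*n_B - n_A - n_B) / ((n_A+n_B)^2 * (n_A+n_B-1)) = 8232/2548 = 3.2308.
        SD[R] = 1.7974.
Step 4: Continuity-corrected z = (R + 0.5 - E[R]) / SD[R] = (5 + 0.5 - 8.0000) / 1.7974 = -1.3909.
Step 5: Two-sided p-value via normal approximation = 2*(1 - Phi(|z|)) = 0.164264.
Step 6: alpha = 0.05. fail to reject H0.

R = 5, z = -1.3909, p = 0.164264, fail to reject H0.


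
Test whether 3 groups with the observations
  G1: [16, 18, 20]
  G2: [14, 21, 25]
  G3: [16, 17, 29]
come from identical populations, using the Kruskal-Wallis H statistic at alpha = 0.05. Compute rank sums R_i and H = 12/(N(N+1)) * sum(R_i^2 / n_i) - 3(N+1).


Step 1: Combine all N = 9 observations and assign midranks.
sorted (value, group, rank): (14,G2,1), (16,G1,2.5), (16,G3,2.5), (17,G3,4), (18,G1,5), (20,G1,6), (21,G2,7), (25,G2,8), (29,G3,9)
Step 2: Sum ranks within each group.
R_1 = 13.5 (n_1 = 3)
R_2 = 16 (n_2 = 3)
R_3 = 15.5 (n_3 = 3)
Step 3: H = 12/(N(N+1)) * sum(R_i^2/n_i) - 3(N+1)
     = 12/(9*10) * (13.5^2/3 + 16^2/3 + 15.5^2/3) - 3*10
     = 0.133333 * 226.167 - 30
     = 0.155556.
Step 4: Ties present; correction factor C = 1 - 6/(9^3 - 9) = 0.991667. Corrected H = 0.155556 / 0.991667 = 0.156863.
Step 5: Under H0, H ~ chi^2(2); p-value = 0.924566.
Step 6: alpha = 0.05. fail to reject H0.

H = 0.1569, df = 2, p = 0.924566, fail to reject H0.


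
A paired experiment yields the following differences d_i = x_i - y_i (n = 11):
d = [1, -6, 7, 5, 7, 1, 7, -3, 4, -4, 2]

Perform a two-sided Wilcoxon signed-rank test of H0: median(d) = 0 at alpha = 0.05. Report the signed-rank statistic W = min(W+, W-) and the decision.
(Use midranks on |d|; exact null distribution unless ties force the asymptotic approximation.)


Step 1: Drop any zero differences (none here) and take |d_i|.
|d| = [1, 6, 7, 5, 7, 1, 7, 3, 4, 4, 2]
Step 2: Midrank |d_i| (ties get averaged ranks).
ranks: |1|->1.5, |6|->8, |7|->10, |5|->7, |7|->10, |1|->1.5, |7|->10, |3|->4, |4|->5.5, |4|->5.5, |2|->3
Step 3: Attach original signs; sum ranks with positive sign and with negative sign.
W+ = 1.5 + 10 + 7 + 10 + 1.5 + 10 + 5.5 + 3 = 48.5
W- = 8 + 4 + 5.5 = 17.5
(Check: W+ + W- = 66 should equal n(n+1)/2 = 66.)
Step 4: Test statistic W = min(W+, W-) = 17.5.
Step 5: Ties in |d|, so use the tie-corrected normal approximation.
        E[W] = n(n+1)/4 = 11*12/4 = 33.
        Tie groups: |d|=1 (t=2), |d|=4 (t=2), |d|=7 (t=3); sum(t^3 - t) = 36.
        Var[W] = n(n+1)(2n+1)/24 - sum(t^3-t)/48 = 3036/24 - 36/48 = 125.75.
        z = (W - E[W]) / sqrt(Var[W]) = (17.5 - 33) / 11.2138 = -1.3822.
        Two-sided p = 2*Phi(z) = 0.166904.
Step 6: alpha = 0.05. fail to reject H0.

W+ = 48.5, W- = 17.5, W = min = 17.5, p = 0.166904, fail to reject H0.


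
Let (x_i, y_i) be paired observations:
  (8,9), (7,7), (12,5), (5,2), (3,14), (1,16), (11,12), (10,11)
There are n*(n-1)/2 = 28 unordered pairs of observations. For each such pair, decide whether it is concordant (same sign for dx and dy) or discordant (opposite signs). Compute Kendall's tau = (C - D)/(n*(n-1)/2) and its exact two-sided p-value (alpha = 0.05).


Step 1: Enumerate the 28 unordered pairs (i,j) with i<j and classify each by sign(x_j-x_i) * sign(y_j-y_i).
  (1,2):dx=-1,dy=-2->C; (1,3):dx=+4,dy=-4->D; (1,4):dx=-3,dy=-7->C; (1,5):dx=-5,dy=+5->D
  (1,6):dx=-7,dy=+7->D; (1,7):dx=+3,dy=+3->C; (1,8):dx=+2,dy=+2->C; (2,3):dx=+5,dy=-2->D
  (2,4):dx=-2,dy=-5->C; (2,5):dx=-4,dy=+7->D; (2,6):dx=-6,dy=+9->D; (2,7):dx=+4,dy=+5->C
  (2,8):dx=+3,dy=+4->C; (3,4):dx=-7,dy=-3->C; (3,5):dx=-9,dy=+9->D; (3,6):dx=-11,dy=+11->D
  (3,7):dx=-1,dy=+7->D; (3,8):dx=-2,dy=+6->D; (4,5):dx=-2,dy=+12->D; (4,6):dx=-4,dy=+14->D
  (4,7):dx=+6,dy=+10->C; (4,8):dx=+5,dy=+9->C; (5,6):dx=-2,dy=+2->D; (5,7):dx=+8,dy=-2->D
  (5,8):dx=+7,dy=-3->D; (6,7):dx=+10,dy=-4->D; (6,8):dx=+9,dy=-5->D; (7,8):dx=-1,dy=-1->C
Step 2: C = 11, D = 17, total pairs = 28.
Step 3: tau = (C - D)/(n(n-1)/2) = (11 - 17)/28 = -0.214286.
Step 4: Exact two-sided p-value (enumerate n! = 40320 permutations of y under H0): p = 0.548413.
Step 5: alpha = 0.05. fail to reject H0.

tau_b = -0.2143 (C=11, D=17), p = 0.548413, fail to reject H0.


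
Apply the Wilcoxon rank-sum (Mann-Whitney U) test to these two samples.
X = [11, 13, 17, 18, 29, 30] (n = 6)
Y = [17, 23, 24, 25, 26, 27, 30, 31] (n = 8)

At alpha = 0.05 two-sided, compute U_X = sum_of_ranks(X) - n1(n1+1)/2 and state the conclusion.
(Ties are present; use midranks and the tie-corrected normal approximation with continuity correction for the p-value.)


Step 1: Combine and sort all 14 observations; assign midranks.
sorted (value, group): (11,X), (13,X), (17,X), (17,Y), (18,X), (23,Y), (24,Y), (25,Y), (26,Y), (27,Y), (29,X), (30,X), (30,Y), (31,Y)
ranks: 11->1, 13->2, 17->3.5, 17->3.5, 18->5, 23->6, 24->7, 25->8, 26->9, 27->10, 29->11, 30->12.5, 30->12.5, 31->14
Step 2: Rank sum for X: R1 = 1 + 2 + 3.5 + 5 + 11 + 12.5 = 35.
Step 3: U_X = R1 - n1(n1+1)/2 = 35 - 6*7/2 = 35 - 21 = 14.
       U_Y = n1*n2 - U_X = 48 - 14 = 34.
Step 4: Ties are present, so use the tie-corrected normal approximation (with continuity correction) for the p-value.
Step 5: p-value = 0.219016; compare to alpha = 0.05. fail to reject H0.

U_X = 14, p = 0.219016, fail to reject H0 at alpha = 0.05.


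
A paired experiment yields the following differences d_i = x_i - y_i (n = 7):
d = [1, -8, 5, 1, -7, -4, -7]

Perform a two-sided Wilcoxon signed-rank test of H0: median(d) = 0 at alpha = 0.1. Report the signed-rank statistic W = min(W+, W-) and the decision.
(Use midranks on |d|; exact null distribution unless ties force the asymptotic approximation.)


Step 1: Drop any zero differences (none here) and take |d_i|.
|d| = [1, 8, 5, 1, 7, 4, 7]
Step 2: Midrank |d_i| (ties get averaged ranks).
ranks: |1|->1.5, |8|->7, |5|->4, |1|->1.5, |7|->5.5, |4|->3, |7|->5.5
Step 3: Attach original signs; sum ranks with positive sign and with negative sign.
W+ = 1.5 + 4 + 1.5 = 7
W- = 7 + 5.5 + 3 + 5.5 = 21
(Check: W+ + W- = 28 should equal n(n+1)/2 = 28.)
Step 4: Test statistic W = min(W+, W-) = 7.
Step 5: Ties in |d|, so use the tie-corrected normal approximation.
        E[W] = n(n+1)/4 = 7*8/4 = 14.
        Tie groups: |d|=1 (t=2), |d|=7 (t=2); sum(t^3 - t) = 12.
        Var[W] = n(n+1)(2n+1)/24 - sum(t^3-t)/48 = 840/24 - 12/48 = 34.75.
        z = (W - E[W]) / sqrt(Var[W]) = (7 - 14) / 5.8949 = -1.1875.
        Two-sided p = 2*Phi(z) = 0.235044.
Step 6: alpha = 0.1. fail to reject H0.

W+ = 7, W- = 21, W = min = 7, p = 0.235044, fail to reject H0.


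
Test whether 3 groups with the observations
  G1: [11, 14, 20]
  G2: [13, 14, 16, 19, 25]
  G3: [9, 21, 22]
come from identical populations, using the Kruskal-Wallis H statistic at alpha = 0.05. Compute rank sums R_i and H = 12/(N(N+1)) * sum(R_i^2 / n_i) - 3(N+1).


Step 1: Combine all N = 11 observations and assign midranks.
sorted (value, group, rank): (9,G3,1), (11,G1,2), (13,G2,3), (14,G1,4.5), (14,G2,4.5), (16,G2,6), (19,G2,7), (20,G1,8), (21,G3,9), (22,G3,10), (25,G2,11)
Step 2: Sum ranks within each group.
R_1 = 14.5 (n_1 = 3)
R_2 = 31.5 (n_2 = 5)
R_3 = 20 (n_3 = 3)
Step 3: H = 12/(N(N+1)) * sum(R_i^2/n_i) - 3(N+1)
     = 12/(11*12) * (14.5^2/3 + 31.5^2/5 + 20^2/3) - 3*12
     = 0.090909 * 401.867 - 36
     = 0.533333.
Step 4: Ties present; correction factor C = 1 - 6/(11^3 - 11) = 0.995455. Corrected H = 0.533333 / 0.995455 = 0.535769.
Step 5: Under H0, H ~ chi^2(2); p-value = 0.764996.
Step 6: alpha = 0.05. fail to reject H0.

H = 0.5358, df = 2, p = 0.764996, fail to reject H0.


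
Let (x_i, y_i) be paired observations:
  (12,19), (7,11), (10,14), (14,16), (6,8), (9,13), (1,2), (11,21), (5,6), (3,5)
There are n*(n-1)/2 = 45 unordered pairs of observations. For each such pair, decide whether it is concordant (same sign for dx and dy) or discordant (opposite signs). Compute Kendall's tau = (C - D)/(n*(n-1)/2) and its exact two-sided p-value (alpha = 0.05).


Step 1: Enumerate the 45 unordered pairs (i,j) with i<j and classify each by sign(x_j-x_i) * sign(y_j-y_i).
  (1,2):dx=-5,dy=-8->C; (1,3):dx=-2,dy=-5->C; (1,4):dx=+2,dy=-3->D; (1,5):dx=-6,dy=-11->C
  (1,6):dx=-3,dy=-6->C; (1,7):dx=-11,dy=-17->C; (1,8):dx=-1,dy=+2->D; (1,9):dx=-7,dy=-13->C
  (1,10):dx=-9,dy=-14->C; (2,3):dx=+3,dy=+3->C; (2,4):dx=+7,dy=+5->C; (2,5):dx=-1,dy=-3->C
  (2,6):dx=+2,dy=+2->C; (2,7):dx=-6,dy=-9->C; (2,8):dx=+4,dy=+10->C; (2,9):dx=-2,dy=-5->C
  (2,10):dx=-4,dy=-6->C; (3,4):dx=+4,dy=+2->C; (3,5):dx=-4,dy=-6->C; (3,6):dx=-1,dy=-1->C
  (3,7):dx=-9,dy=-12->C; (3,8):dx=+1,dy=+7->C; (3,9):dx=-5,dy=-8->C; (3,10):dx=-7,dy=-9->C
  (4,5):dx=-8,dy=-8->C; (4,6):dx=-5,dy=-3->C; (4,7):dx=-13,dy=-14->C; (4,8):dx=-3,dy=+5->D
  (4,9):dx=-9,dy=-10->C; (4,10):dx=-11,dy=-11->C; (5,6):dx=+3,dy=+5->C; (5,7):dx=-5,dy=-6->C
  (5,8):dx=+5,dy=+13->C; (5,9):dx=-1,dy=-2->C; (5,10):dx=-3,dy=-3->C; (6,7):dx=-8,dy=-11->C
  (6,8):dx=+2,dy=+8->C; (6,9):dx=-4,dy=-7->C; (6,10):dx=-6,dy=-8->C; (7,8):dx=+10,dy=+19->C
  (7,9):dx=+4,dy=+4->C; (7,10):dx=+2,dy=+3->C; (8,9):dx=-6,dy=-15->C; (8,10):dx=-8,dy=-16->C
  (9,10):dx=-2,dy=-1->C
Step 2: C = 42, D = 3, total pairs = 45.
Step 3: tau = (C - D)/(n(n-1)/2) = (42 - 3)/45 = 0.866667.
Step 4: Exact two-sided p-value (enumerate n! = 3628800 permutations of y under H0): p = 0.000115.
Step 5: alpha = 0.05. reject H0.

tau_b = 0.8667 (C=42, D=3), p = 0.000115, reject H0.


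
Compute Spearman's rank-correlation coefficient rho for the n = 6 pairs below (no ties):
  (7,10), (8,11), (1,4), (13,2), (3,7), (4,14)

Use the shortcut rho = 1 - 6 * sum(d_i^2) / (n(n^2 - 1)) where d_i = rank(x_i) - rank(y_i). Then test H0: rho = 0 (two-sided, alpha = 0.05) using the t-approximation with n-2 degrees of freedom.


Step 1: Rank x and y separately (midranks; no ties here).
rank(x): 7->4, 8->5, 1->1, 13->6, 3->2, 4->3
rank(y): 10->4, 11->5, 4->2, 2->1, 7->3, 14->6
Step 2: d_i = R_x(i) - R_y(i); compute d_i^2.
  (4-4)^2=0, (5-5)^2=0, (1-2)^2=1, (6-1)^2=25, (2-3)^2=1, (3-6)^2=9
sum(d^2) = 36.
Step 3: rho = 1 - 6*36 / (6*(6^2 - 1)) = 1 - 216/210 = -0.028571.
Step 4: Under H0, t = rho * sqrt((n-2)/(1-rho^2)) = -0.0572 ~ t(4).
Step 5: Two-sided p-value from the t-distribution with 4 df = 0.957155.
Step 6: alpha = 0.05. fail to reject H0.

rho = -0.0286, p = 0.957155, fail to reject H0 at alpha = 0.05.
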